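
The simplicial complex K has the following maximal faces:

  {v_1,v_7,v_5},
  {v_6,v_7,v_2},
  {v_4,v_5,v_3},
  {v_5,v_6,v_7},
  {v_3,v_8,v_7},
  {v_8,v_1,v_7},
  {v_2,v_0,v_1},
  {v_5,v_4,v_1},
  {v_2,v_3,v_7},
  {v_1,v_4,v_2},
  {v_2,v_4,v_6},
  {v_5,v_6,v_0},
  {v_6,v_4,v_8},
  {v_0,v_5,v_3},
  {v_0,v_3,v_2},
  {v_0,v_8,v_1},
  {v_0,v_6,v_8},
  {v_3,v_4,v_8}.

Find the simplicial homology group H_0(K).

We work with the vertex ordering v_0 < v_1 < v_2 < v_3 < v_4 < v_5 < v_6 < v_7 < v_8. The simplices of K, each written with vertices in increasing order, are:

  0-simplices (9): [v_0], [v_1], [v_2], [v_3], [v_4], [v_5], [v_6], [v_7], [v_8]
  1-simplices (27): (27 of them)
  2-simplices (18): (18 of them)

giving chain groups C_0 ≅ Z^9, C_1 ≅ Z^27, C_2 ≅ Z^18.

∂_1: C_1 → C_0 is given by ∂[p,q] = [q] − [p].
As a 9×27 matrix over Z this has rank 8, with invariant factors (1,1,1,1,1,1,1,1).

∂_2: C_2 → C_1 acts by ∂[p,q,r] = [q,r] − [p,r] + [p,q]. For instance
  ∂[v_4,v_6,v_8] = [v_6,v_8] − [v_4,v_8] + [v_4,v_6],
  ∂[v_3,v_4,v_5] = [v_4,v_5] − [v_3,v_5] + [v_3,v_4].
The resulting 27×18 matrix has rank 17, and its Smith normal form has invariant factors (1,1,1,1,1,1,1,1,1,1,1,1,1,1,1,1,1).

Reading off H_k = ker ∂_k / im ∂_{k+1}:

  H_0: rank C_0 − rank ∂_1 = 9 − 8 = 1, and the invariant factors of ∂_1 are all 1, so H_0 ≅ Z.

H_0 ≅ Z.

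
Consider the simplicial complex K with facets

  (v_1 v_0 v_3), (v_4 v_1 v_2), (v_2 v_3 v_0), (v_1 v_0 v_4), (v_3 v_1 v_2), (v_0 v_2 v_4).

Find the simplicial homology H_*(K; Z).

Take the total order v_0 < v_1 < v_2 < v_3 < v_4 on the vertex set. Then K (dimension 2) consists of the simplices:

  0-simplices (5): [v_0], [v_1], [v_2], [v_3], [v_4]
  1-simplices (9): [v_0,v_1], [v_0,v_2], [v_0,v_3], [v_0,v_4], [v_1,v_2], [v_1,v_3], [v_1,v_4], [v_2,v_3], [v_2,v_4]
  2-simplices (6): [v_0,v_1,v_3], [v_0,v_1,v_4], [v_0,v_2,v_3], [v_0,v_2,v_4], [v_1,v_2,v_3], [v_1,v_2,v_4]

so the chain groups are C_0 ≅ Z^5, C_1 ≅ Z^9, C_2 ≅ Z^6.

Boundary ∂_1: C_1 → C_0 sends each edge [p,q] (with p < q) to q − p.
As a 5×9 matrix over Z this has rank 4, with invariant factors (1,1,1,1).

Boundary ∂_2: C_2 → C_1 acts by ∂[p,q,r] = [q,r] − [p,r] + [p,q]. For instance
  ∂[v_0,v_2,v_4] = [v_2,v_4] − [v_0,v_4] + [v_0,v_2],
  ∂[v_1,v_2,v_3] = [v_2,v_3] − [v_1,v_3] + [v_1,v_2].
This gives a 9×6 integer matrix of rank 5; reducing to Smith normal form yields diagonal entries (1,1,1,1,1).

Computing H_k = (kernel of ∂_k) / (image of ∂_{k+1}):

  H_0: rank C_0 − rank ∂_1 = 5 − 4 = 1, and the invariant factors of ∂_1 are all 1, so H_0 ≅ Z.
  H_1: rank ker ∂_1 − rank ∂_2 = (9 − 4) − 5 = 0, and the invariant factors of ∂_2 are all 1, so H_1 ≅ 0.
  H_2: rank ker ∂_2 − rank ∂_3 = (6 − 5) − 0 = 1, and there is no ∂_3, so H_2 ≅ Z.

As a check, the Euler characteristic is 5 − 9 + 6 = 2, which agrees with 1 − 0 + 1 = 2.
(K is a triangulation of the 2-sphere S^2.)

H_0 = Z,  H_1 = 0,  H_2 = Z.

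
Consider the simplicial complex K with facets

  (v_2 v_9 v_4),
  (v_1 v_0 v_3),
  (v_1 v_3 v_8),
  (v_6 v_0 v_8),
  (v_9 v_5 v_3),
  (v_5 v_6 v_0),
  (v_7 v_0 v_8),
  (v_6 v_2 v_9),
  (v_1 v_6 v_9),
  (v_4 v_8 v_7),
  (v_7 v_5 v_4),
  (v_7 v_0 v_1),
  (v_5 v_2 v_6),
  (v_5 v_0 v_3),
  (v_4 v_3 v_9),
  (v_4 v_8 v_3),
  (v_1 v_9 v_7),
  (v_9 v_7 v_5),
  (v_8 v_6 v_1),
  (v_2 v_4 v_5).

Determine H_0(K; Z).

H_0 = Z.

Order the vertices as v_0 < v_1 < v_2 < v_3 < v_4 < v_5 < v_6 < v_7 < v_8 < v_9. Listing each simplex with vertices in this order, K has dimension 2 with simplices:

  0-simplices (10): [v_0], [v_1], [v_2], [v_3], [v_4], [v_5], [v_6], [v_7], [v_8], [v_9]
  1-simplices (30): (30 of them)
  2-simplices (20): (20 of them)

Hence C_0 ≅ Z^10, C_1 ≅ Z^30, C_2 ≅ Z^20.

Boundary ∂_1: C_1 → C_0 sends each edge [p,q] (with p < q) to q − p.
The resulting 10×30 matrix has rank 9, and its Smith normal form has invariant factors (1,1,1,1,1,1,1,1,1).

Boundary ∂_2: C_2 → C_1 sends each 2-simplex [p,q,r] to [q,r] − [p,r] + [p,q]. For instance
  ∂[v_0,v_3,v_5] = [v_3,v_5] − [v_0,v_5] + [v_0,v_3],
  ∂[v_4,v_7,v_8] = [v_7,v_8] − [v_4,v_8] + [v_4,v_7].
This gives a 30×20 integer matrix of rank 20; reducing to Smith normal form yields diagonal entries (1,1,1,1,1,1,1,1,1,1,1,1,1,1,1,1,1,1,1,2).

Computing H_k = (kernel of ∂_k) / (image of ∂_{k+1}):

  H_0: rank C_0 − rank ∂_1 = 10 − 9 = 1, and the invariant factors of ∂_1 are all 1, so H_0 = Z.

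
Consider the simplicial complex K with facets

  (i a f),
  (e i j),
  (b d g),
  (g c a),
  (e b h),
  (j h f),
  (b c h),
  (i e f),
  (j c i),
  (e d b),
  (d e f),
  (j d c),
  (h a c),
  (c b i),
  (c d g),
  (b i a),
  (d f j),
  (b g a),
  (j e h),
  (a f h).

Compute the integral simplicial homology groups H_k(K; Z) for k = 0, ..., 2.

H_0 ≅ Z,  H_1 ≅ Z ⊕ Z/2Z,  H_2 = 0.

Order the vertices as a < b < c < d < e < f < g < h < i < j. Listing each simplex with vertices in this order, K has dimension 2 with simplices:

  0-simplices (10): a, b, c, d, e, f, g, h, i, j
  1-simplices (30): ab, ac, af, ag, ah, ai, bc, bd, be, bg, bh, bi, cd, cg, ch, ci, cj, de, df, dg, dj, ef, eh, ei, ej, fh, fi, fj, hj, ij
  2-simplices (20): abg, abi, acg, ach, afh, afi, bch, bci, bde, bdg, beh, cdg, cdj, cij, def, dfj, efi, ehj, eij, fhj

Hence C_0 ≅ Z^10, C_1 ≅ Z^30, C_2 ≅ Z^20.

∂_1: C_1 → C_0 sends each edge [p,q] (with p < q) to q − p. For instance
  ∂cg = g − c.
As a 10×30 matrix over Z this has rank 9, with invariant factors (1,1,1,1,1,1,1,1,1).

∂_2: C_2 → C_1 sends each 2-simplex [p,q,r] to [q,r] − [p,r] + [p,q]. For instance
  ∂fhj = hj − fj + fh,
  ∂afi = fi − ai + af.
This gives a 30×20 integer matrix of rank 20; reducing to Smith normal form yields diagonal entries (1,1,1,1,1,1,1,1,1,1,1,1,1,1,1,1,1,1,1,2).

Reading off H_k = ker ∂_k / im ∂_{k+1}:

  H_0: rank C_0 − rank ∂_1 = 10 − 9 = 1, and the invariant factors of ∂_1 are all 1, so H_0 = Z.
  H_1: rank ker ∂_1 − rank ∂_2 = (30 − 9) − 20 = 1, and ∂_2 has invariant factor 2 > 1, so H_1 = Z ⊕ Z/2Z.
  H_2: rank ker ∂_2 − rank ∂_3 = (20 − 20) − 0 = 0, and there is no ∂_3, so H_2 = 0.

(K is a triangulation of the Klein bottle.)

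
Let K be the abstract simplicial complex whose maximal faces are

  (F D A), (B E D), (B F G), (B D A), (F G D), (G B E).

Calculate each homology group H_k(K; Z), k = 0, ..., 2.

Order the vertices as A < B < D < E < F < G. Listing each simplex with vertices in this order, K has dimension 2 with simplices:

  0-simplices (6): A, B, D, E, F, G
  1-simplices (12): AB, AD, AF, BD, BE, BF, BG, DE, DF, DG, EG, FG
  2-simplices (6): ABD, ADF, BDE, BEG, BFG, DFG

giving chain groups C_0 ≅ Z^6, C_1 ≅ Z^12, C_2 ≅ Z^6.

The boundary map ∂_1: C_1 → C_0 sends each edge [p,q] (with p < q) to q − p. For instance
  ∂EG = G − E.
The resulting 6×12 matrix has rank 5, and its Smith normal form has invariant factors (1,1,1,1,1).

The boundary map ∂_2: C_2 → C_1 acts by ∂[p,q,r] = [q,r] − [p,r] + [p,q]. For instance
  ∂ABD = BD − AD + AB,
  ∂BFG = FG − BG + BF.
As a 12×6 matrix over Z this has rank 6, with invariant factors (1,1,1,1,1,1).

Reading off H_k = ker ∂_k / im ∂_{k+1}:

  H_0: rank C_0 − rank ∂_1 = 6 − 5 = 1, and the invariant factors of ∂_1 are all 1, so H_0 ≅ Z.
  H_1: rank ker ∂_1 − rank ∂_2 = (12 − 5) − 6 = 1, and the invariant factors of ∂_2 are all 1, so H_1 ≅ Z.
  H_2: rank ker ∂_2 − rank ∂_3 = (6 − 6) − 0 = 0, and there is no ∂_3, so H_2 ≅ 0.

(K is a triangulation of the cylinder S^1 x I.)

H_0 = Z,  H_1 = Z,  H_2 = 0.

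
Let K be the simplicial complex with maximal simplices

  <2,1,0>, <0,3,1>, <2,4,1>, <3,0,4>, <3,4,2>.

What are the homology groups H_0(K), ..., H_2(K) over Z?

H_0 = Z,  H_1 = Z,  H_2 = 0.

Order the vertices as 0 < 1 < 2 < 3 < 4. Listing each simplex with vertices in this order, K has dimension 2 with simplices:

  0-simplices (5): [0], [1], [2], [3], [4]
  1-simplices (10): [0,1], [0,2], [0,3], [0,4], [1,2], [1,3], [1,4], [2,3], [2,4], [3,4]
  2-simplices (5): [0,1,2], [0,1,3], [0,3,4], [1,2,4], [2,3,4]

giving chain groups C_0 ≅ Z^5, C_1 ≅ Z^10, C_2 ≅ Z^5.

Boundary ∂_1: C_1 → C_0 maps an edge to its endpoints' difference, ∂[p,q] = q − p. For instance
  ∂[0,3] = [3] − [0].
As a 5×10 matrix over Z this has rank 4, with invariant factors (1,1,1,1).

Boundary ∂_2: C_2 → C_1 maps a triangle to the signed sum of its edges. For instance
  ∂[1,2,4] = [2,4] − [1,4] + [1,2],
  ∂[0,3,4] = [3,4] − [0,4] + [0,3].
The resulting 10×5 matrix has rank 5, and its Smith normal form has invariant factors (1,1,1,1,1).

Now H_k = ker ∂_k / im ∂_{k+1}, so:

  H_0: rank C_0 − rank ∂_1 = 5 − 4 = 1, and the invariant factors of ∂_1 are all 1, so H_0 ≅ Z.
  H_1: rank ker ∂_1 − rank ∂_2 = (10 − 4) − 5 = 1, and the invariant factors of ∂_2 are all 1, so H_1 ≅ Z.
  H_2: rank ker ∂_2 − rank ∂_3 = (5 − 5) − 0 = 0, and there is no ∂_3, so H_2 ≅ 0.

As a check, the Euler characteristic is 5 − 10 + 5 = 0, which agrees with 1 − 1 + 0 = 0.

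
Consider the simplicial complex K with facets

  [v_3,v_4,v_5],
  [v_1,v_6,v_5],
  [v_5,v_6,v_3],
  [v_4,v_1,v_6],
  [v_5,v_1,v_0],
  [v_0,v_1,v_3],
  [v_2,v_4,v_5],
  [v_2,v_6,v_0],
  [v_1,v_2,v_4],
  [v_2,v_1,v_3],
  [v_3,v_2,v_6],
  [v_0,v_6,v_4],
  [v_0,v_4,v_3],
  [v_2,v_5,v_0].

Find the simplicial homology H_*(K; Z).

H_0 ≅ Z,  H_1 ≅ Z^2,  H_2 ≅ Z.

Order the vertices as v_0 < v_1 < v_2 < v_3 < v_4 < v_5 < v_6. Listing each simplex with vertices in this order, K has dimension 2 with simplices:

  0-simplices (7): [v_0], [v_1], [v_2], [v_3], [v_4], [v_5], [v_6]
  1-simplices (21): (21 of them)
  2-simplices (14): (14 of them)

so the chain groups are C_0 ≅ Z^7, C_1 ≅ Z^21, C_2 ≅ Z^14.

∂_1: C_1 → C_0 maps an edge to its endpoints' difference, ∂[p,q] = q − p.
As a 7×21 matrix over Z this has rank 6, with invariant factors (1,1,1,1,1,1).

Boundary ∂_2: C_2 → C_1 sends each 2-simplex [p,q,r] to [q,r] − [p,r] + [p,q]. For instance
  ∂[v_3,v_4,v_5] = [v_4,v_5] − [v_3,v_5] + [v_3,v_4],
  ∂[v_0,v_2,v_6] = [v_2,v_6] − [v_0,v_6] + [v_0,v_2].
As a 21×14 matrix over Z this has rank 13, with invariant factors (1,1,1,1,1,1,1,1,1,1,1,1,1).

Computing H_k = (kernel of ∂_k) / (image of ∂_{k+1}):

  H_0: rank C_0 − rank ∂_1 = 7 − 6 = 1, and the invariant factors of ∂_1 are all 1, so H_0 ≅ Z.
  H_1: rank ker ∂_1 − rank ∂_2 = (21 − 6) − 13 = 2, and the invariant factors of ∂_2 are all 1, so H_1 ≅ Z^2.
  H_2: rank ker ∂_2 − rank ∂_3 = (14 − 13) − 0 = 1, and there is no ∂_3, so H_2 ≅ Z.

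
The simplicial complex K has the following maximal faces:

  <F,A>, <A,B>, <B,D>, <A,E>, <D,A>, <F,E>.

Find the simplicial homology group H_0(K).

H_0 = Z.

Fix the vertex order A < B < D < E < F and write every simplex with vertices in increasing order. Then dim K = 1 and the simplices of K are:

  0-simplices (5): A, B, D, E, F
  1-simplices (6): AB, AD, AE, AF, BD, EF

giving chain groups C_0 ≅ Z^5, C_1 ≅ Z^6.

∂_1: C_1 → C_0 maps an edge to its endpoints' difference, ∂[p,q] = q − p.
The 5×6 boundary matrix has rank 4 and Smith normal form diag(1,1,1,1).

Reading off H_k = ker ∂_k / im ∂_{k+1}:

  H_0: rank C_0 − rank ∂_1 = 5 − 4 = 1, and the invariant factors of ∂_1 are all 1, so H_0 = Z.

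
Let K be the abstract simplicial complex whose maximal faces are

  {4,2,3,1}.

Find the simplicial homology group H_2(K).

H_2 ≅ 0.

Take the total order 1 < 2 < 3 < 4 on the vertex set. Then K (dimension 3) consists of the simplices:

  0-simplices (4): [1], [2], [3], [4]
  1-simplices (6): [1,2], [1,3], [1,4], [2,3], [2,4], [3,4]
  2-simplices (4): [1,2,3], [1,2,4], [1,3,4], [2,3,4]
  3-simplices (1): [1,2,3,4]

giving chain groups C_0 ≅ Z^4, C_1 ≅ Z^6, C_2 ≅ Z^4, C_3 ≅ Z^1.

∂_1: C_1 → C_0 is given by ∂[p,q] = [q] − [p]. For instance
  ∂[1,2] = [2] − [1].
This gives a 4×6 integer matrix of rank 3; reducing to Smith normal form yields diagonal entries (1,1,1).

∂_2: C_2 → C_1 acts by ∂[p,q,r] = [q,r] − [p,r] + [p,q]. For instance
  ∂[1,3,4] = [3,4] − [1,4] + [1,3],
  ∂[1,2,4] = [2,4] − [1,4] + [1,2].
As a 6×4 matrix over Z this has rank 3, with invariant factors (1,1,1).

Boundary ∂_3: C_3 → C_2 sends each 3-simplex σ to the alternating sum Σ_i (−1)^i (σ with its i-th vertex removed). For instance
  ∂[1,2,3,4] = [2,3,4] − [1,3,4] + [1,2,4] − [1,2,3].
As a 4×1 matrix over Z this has rank 1, with invariant factors (1).

Reading off H_k = ker ∂_k / im ∂_{k+1}:

  H_2: rank ker ∂_2 − rank ∂_3 = (4 − 3) − 1 = 0, and the invariant factors of ∂_3 are all 1, so H_2 = 0.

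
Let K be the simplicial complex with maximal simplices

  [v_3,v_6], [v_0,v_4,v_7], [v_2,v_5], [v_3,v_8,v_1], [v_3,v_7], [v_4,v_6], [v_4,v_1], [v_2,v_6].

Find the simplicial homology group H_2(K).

H_2 = 0.

We work with the vertex ordering v_0 < v_1 < v_2 < v_3 < v_4 < v_5 < v_6 < v_7 < v_8. The simplices of K, each written with vertices in increasing order, are:

  0-simplices (9): [v_0], [v_1], [v_2], [v_3], [v_4], [v_5], [v_6], [v_7], [v_8]
  1-simplices (12): [v_0,v_4], [v_0,v_7], [v_1,v_3], [v_1,v_4], [v_1,v_8], [v_2,v_5], [v_2,v_6], [v_3,v_6], [v_3,v_7], [v_3,v_8], [v_4,v_6], [v_4,v_7]
  2-simplices (2): [v_0,v_4,v_7], [v_1,v_3,v_8]

giving chain groups C_0 ≅ Z^9, C_1 ≅ Z^12, C_2 ≅ Z^2.

∂_1: C_1 → C_0 sends each edge [p,q] (with p < q) to q − p. For instance
  ∂[v_3,v_6] = [v_6] − [v_3].
The resulting 9×12 matrix has rank 8, and its Smith normal form has invariant factors (1,1,1,1,1,1,1,1).

Boundary ∂_2: C_2 → C_1 sends each 2-simplex [p,q,r] to [q,r] − [p,r] + [p,q]. For instance
  ∂[v_0,v_4,v_7] = [v_4,v_7] − [v_0,v_7] + [v_0,v_4],
  ∂[v_1,v_3,v_8] = [v_3,v_8] − [v_1,v_8] + [v_1,v_3].
The resulting 12×2 matrix has rank 2, and its Smith normal form has invariant factors (1,1).

Now H_k = ker ∂_k / im ∂_{k+1}, so:

  H_2: rank ker ∂_2 − rank ∂_3 = (2 − 2) − 0 = 0, and there is no ∂_3, so H_2 ≅ 0.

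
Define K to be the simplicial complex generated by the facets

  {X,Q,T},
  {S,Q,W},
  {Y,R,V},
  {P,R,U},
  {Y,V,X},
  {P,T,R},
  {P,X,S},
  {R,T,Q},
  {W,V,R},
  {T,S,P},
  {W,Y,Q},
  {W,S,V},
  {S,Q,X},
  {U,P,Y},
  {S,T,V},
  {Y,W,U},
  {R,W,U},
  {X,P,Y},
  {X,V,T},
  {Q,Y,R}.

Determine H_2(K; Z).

H_2 ≅ 0.

Order the vertices as P < Q < R < S < T < U < V < W < X < Y. Listing each simplex with vertices in this order, K has dimension 2 with simplices:

  0-simplices (10): P, Q, R, S, T, U, V, W, X, Y
  1-simplices (30): PR, PS, PT, PU, PX, PY, QR, QS, QT, QW, QX, QY, RT, RU, RV, RW, RY, ST, SV, SW, SX, TV, TX, UW, UY, VW, VX, VY, WY, XY
  2-simplices (20): PRT, PRU, PST, PSX, PUY, PXY, QRT, QRY, QSW, QSX, QTX, QWY, RUW, RVW, RVY, STV, SVW, TVX, UWY, VXY

so the chain groups are C_0 ≅ Z^10, C_1 ≅ Z^30, C_2 ≅ Z^20.

Boundary ∂_1: C_1 → C_0 is given by ∂[p,q] = [q] − [p]. For instance
  ∂VY = Y − V.
The 10×30 boundary matrix has rank 9 and Smith normal form diag(1,1,1,1,1,1,1,1,1).

∂_2: C_2 → C_1 sends each 2-simplex [p,q,r] to [q,r] − [p,r] + [p,q]. For instance
  ∂RUW = UW − RW + RU,
  ∂TVX = VX − TX + TV.
As a 30×20 matrix over Z this has rank 20, with invariant factors (1,1,1,1,1,1,1,1,1,1,1,1,1,1,1,1,1,1,1,2).

Computing H_k = (kernel of ∂_k) / (image of ∂_{k+1}):

  H_2: rank ker ∂_2 − rank ∂_3 = (20 − 20) − 0 = 0, and there is no ∂_3, so H_2 ≅ 0.

(K is a triangulation of the Klein bottle.)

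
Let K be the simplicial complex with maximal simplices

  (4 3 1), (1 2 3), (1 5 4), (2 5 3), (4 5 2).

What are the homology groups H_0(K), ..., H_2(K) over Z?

H_0 ≅ Z,  H_1 ≅ Z,  H_2 = 0.

Fix the vertex order 1 < 2 < 3 < 4 < 5 and write every simplex with vertices in increasing order. Then dim K = 2 and the simplices of K are:

  0-simplices (5): [1], [2], [3], [4], [5]
  1-simplices (10): [1,2], [1,3], [1,4], [1,5], [2,3], [2,4], [2,5], [3,4], [3,5], [4,5]
  2-simplices (5): [1,2,3], [1,3,4], [1,4,5], [2,3,5], [2,4,5]

so the chain groups are C_0 ≅ Z^5, C_1 ≅ Z^10, C_2 ≅ Z^5.

The boundary map ∂_1: C_1 → C_0 is given by ∂[p,q] = [q] − [p]. For instance
  ∂[1,3] = [3] − [1].
As a 5×10 matrix over Z this has rank 4, with invariant factors (1,1,1,1).

Boundary ∂_2: C_2 → C_1 sends each 2-simplex [p,q,r] to [q,r] − [p,r] + [p,q]. For instance
  ∂[1,3,4] = [3,4] − [1,4] + [1,3],
  ∂[1,2,3] = [2,3] − [1,3] + [1,2].
This gives a 10×5 integer matrix of rank 5; reducing to Smith normal form yields diagonal entries (1,1,1,1,1).

Now H_k = ker ∂_k / im ∂_{k+1}, so:

  H_0: rank C_0 − rank ∂_1 = 5 − 4 = 1, and the invariant factors of ∂_1 are all 1, so H_0 = Z.
  H_1: rank ker ∂_1 − rank ∂_2 = (10 − 4) − 5 = 1, and the invariant factors of ∂_2 are all 1, so H_1 = Z.
  H_2: rank ker ∂_2 − rank ∂_3 = (5 − 5) − 0 = 0, and there is no ∂_3, so H_2 = 0.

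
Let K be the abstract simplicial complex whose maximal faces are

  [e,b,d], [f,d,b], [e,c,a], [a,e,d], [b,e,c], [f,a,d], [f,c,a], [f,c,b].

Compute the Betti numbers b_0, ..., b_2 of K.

b_0 = 1, b_1 = 0, b_2 = 1.

Order the vertices as a < b < c < d < e < f. Listing each simplex with vertices in this order, K has dimension 2 with simplices:

  0-simplices (6): a, b, c, d, e, f
  1-simplices (12): ac, ad, ae, af, bc, bd, be, bf, ce, cf, de, df
  2-simplices (8): ace, acf, ade, adf, bce, bcf, bde, bdf

so the chain groups are C_0 ≅ Z^6, C_1 ≅ Z^12, C_2 ≅ Z^8.

The boundary map ∂_1: C_1 → C_0 maps an edge to its endpoints' difference, ∂[p,q] = q − p. For instance
  ∂bf = f − b.
This gives a 6×12 integer matrix of rank 5; reducing to Smith normal form yields diagonal entries (1,1,1,1,1).

Boundary ∂_2: C_2 → C_1 acts by ∂[p,q,r] = [q,r] − [p,r] + [p,q]. For instance
  ∂acf = cf − af + ac,
  ∂bdf = df − bf + bd.
The 12×8 boundary matrix has rank 7 and Smith normal form diag(1,1,1,1,1,1,1).

From H_k ≅ ker(∂_k) / im(∂_{k+1}) we obtain:

  H_0: rank C_0 − rank ∂_1 = 6 − 5 = 1, and the invariant factors of ∂_1 are all 1, so H_0 ≅ Z.
  H_1: rank ker ∂_1 − rank ∂_2 = (12 − 5) − 7 = 0, and the invariant factors of ∂_2 are all 1, so H_1 ≅ 0.
  H_2: rank ker ∂_2 − rank ∂_3 = (8 − 7) − 0 = 1, and there is no ∂_3, so H_2 ≅ Z.

As a check, the Euler characteristic is 6 − 12 + 8 = 2, which agrees with 1 − 0 + 1 = 2.
(K is a triangulation of the 2-sphere S^2.)

Hence the Betti numbers are b_0 = 1, b_1 = 0, b_2 = 1.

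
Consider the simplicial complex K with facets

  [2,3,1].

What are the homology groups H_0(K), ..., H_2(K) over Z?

H_0 = Z,  H_1 = 0,  H_2 = 0.

Take the total order 1 < 2 < 3 on the vertex set. Then K (dimension 2) consists of the simplices:

  0-simplices (3): [1], [2], [3]
  1-simplices (3): [1,2], [1,3], [2,3]
  2-simplices (1): [1,2,3]

giving chain groups C_0 ≅ Z^3, C_1 ≅ Z^3, C_2 ≅ Z^1.

The boundary map ∂_1: C_1 → C_0 sends each edge [p,q] (with p < q) to q − p.
The resulting 3×3 matrix has rank 2, and its Smith normal form has invariant factors (1,1).

∂_2: C_2 → C_1 maps a triangle to the signed sum of its edges. For instance
  ∂[1,2,3] = [2,3] − [1,3] + [1,2].
This gives a 3×1 integer matrix of rank 1; reducing to Smith normal form yields diagonal entries (1).

From H_k ≅ ker(∂_k) / im(∂_{k+1}) we obtain:

  H_0: rank C_0 − rank ∂_1 = 3 − 2 = 1, and the invariant factors of ∂_1 are all 1, so H_0 = Z.
  H_1: rank ker ∂_1 − rank ∂_2 = (3 − 2) − 1 = 0, and the invariant factors of ∂_2 are all 1, so H_1 = 0.
  H_2: rank ker ∂_2 − rank ∂_3 = (1 − 1) − 0 = 0, and there is no ∂_3, so H_2 = 0.

As a check, the Euler characteristic is 3 − 3 + 1 = 1, which agrees with 1 − 0 + 0 = 1.
(K is a triangulation of the 2-simplex.)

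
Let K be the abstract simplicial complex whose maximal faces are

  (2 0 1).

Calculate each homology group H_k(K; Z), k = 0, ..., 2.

We work with the vertex ordering 0 < 1 < 2. The simplices of K, each written with vertices in increasing order, are:

  0-simplices (3): [0], [1], [2]
  1-simplices (3): [0,1], [0,2], [1,2]
  2-simplices (1): [0,1,2]

giving chain groups C_0 ≅ Z^3, C_1 ≅ Z^3, C_2 ≅ Z^1.

∂_1: C_1 → C_0 is given by ∂[p,q] = [q] − [p]. For instance
  ∂[0,2] = [2] − [0].
This gives a 3×3 integer matrix of rank 2; reducing to Smith normal form yields diagonal entries (1,1).

Boundary ∂_2: C_2 → C_1 maps a triangle to the signed sum of its edges. For instance
  ∂[0,1,2] = [1,2] − [0,2] + [0,1].
As a 3×1 matrix over Z this has rank 1, with invariant factors (1).

Reading off H_k = ker ∂_k / im ∂_{k+1}:

  H_0: rank C_0 − rank ∂_1 = 3 − 2 = 1, and the invariant factors of ∂_1 are all 1, so H_0 ≅ Z.
  H_1: rank ker ∂_1 − rank ∂_2 = (3 − 2) − 1 = 0, and the invariant factors of ∂_2 are all 1, so H_1 ≅ 0.
  H_2: rank ker ∂_2 − rank ∂_3 = (1 − 1) − 0 = 0, and there is no ∂_3, so H_2 ≅ 0.

As a check, the Euler characteristic is 3 − 3 + 1 = 1, which agrees with 1 − 0 + 0 = 1.

H_0 = Z,  H_1 = 0,  H_2 = 0.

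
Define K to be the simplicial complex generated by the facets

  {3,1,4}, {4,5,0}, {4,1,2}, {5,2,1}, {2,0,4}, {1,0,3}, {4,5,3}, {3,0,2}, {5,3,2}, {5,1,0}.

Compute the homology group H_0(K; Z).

H_0 ≅ Z.

Order the vertices as 0 < 1 < 2 < 3 < 4 < 5. Listing each simplex with vertices in this order, K has dimension 2 with simplices:

  0-simplices (6): [0], [1], [2], [3], [4], [5]
  1-simplices (15): [0,1], [0,2], [0,3], [0,4], [0,5], [1,2], [1,3], [1,4], [1,5], [2,3], [2,4], [2,5], [3,4], [3,5], [4,5]
  2-simplices (10): [0,1,3], [0,1,5], [0,2,3], [0,2,4], [0,4,5], [1,2,4], [1,2,5], [1,3,4], [2,3,5], [3,4,5]

so the chain groups are C_0 ≅ Z^6, C_1 ≅ Z^15, C_2 ≅ Z^10.

Boundary ∂_1: C_1 → C_0 is given by ∂[p,q] = [q] − [p]. For instance
  ∂[3,5] = [5] − [3].
The 6×15 boundary matrix has rank 5 and Smith normal form diag(1,1,1,1,1).

Boundary ∂_2: C_2 → C_1 maps a triangle to the signed sum of its edges. For instance
  ∂[1,2,5] = [2,5] − [1,5] + [1,2],
  ∂[0,1,3] = [1,3] − [0,3] + [0,1].
As a 15×10 matrix over Z this has rank 10, with invariant factors (1,1,1,1,1,1,1,1,1,2).

From H_k ≅ ker(∂_k) / im(∂_{k+1}) we obtain:

  H_0: rank C_0 − rank ∂_1 = 6 − 5 = 1, and the invariant factors of ∂_1 are all 1, so H_0 = Z.

(K is a triangulation of the real projective plane RP^2.)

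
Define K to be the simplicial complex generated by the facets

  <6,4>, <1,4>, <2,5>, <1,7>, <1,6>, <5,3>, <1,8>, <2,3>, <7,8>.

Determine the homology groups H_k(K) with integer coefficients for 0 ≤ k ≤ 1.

Order the vertices as 1 < 2 < 3 < 4 < 5 < 6 < 7 < 8. Listing each simplex with vertices in this order, K has dimension 1 with simplices:

  0-simplices (8): [1], [2], [3], [4], [5], [6], [7], [8]
  1-simplices (9): [1,4], [1,6], [1,7], [1,8], [2,3], [2,5], [3,5], [4,6], [7,8]

Hence C_0 ≅ Z^8, C_1 ≅ Z^9.

Boundary ∂_1: C_1 → C_0 sends each edge [p,q] (with p < q) to q − p.
The resulting 8×9 matrix has rank 6, and its Smith normal form has invariant factors (1,1,1,1,1,1).

Computing H_k = (kernel of ∂_k) / (image of ∂_{k+1}):

  H_0: rank C_0 − rank ∂_1 = 8 − 6 = 2, and the invariant factors of ∂_1 are all 1, so H_0 = Z^2.
  H_1: rank ker ∂_1 − rank ∂_2 = (9 − 6) − 0 = 3, and there is no ∂_2, so H_1 = Z^3.

H_0 = Z^2,  H_1 = Z^3.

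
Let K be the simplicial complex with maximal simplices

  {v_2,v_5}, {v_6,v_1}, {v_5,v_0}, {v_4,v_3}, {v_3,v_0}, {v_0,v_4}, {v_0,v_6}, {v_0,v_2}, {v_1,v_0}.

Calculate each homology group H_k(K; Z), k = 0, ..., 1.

H_0 = Z,  H_1 = Z^3.

We work with the vertex ordering v_0 < v_1 < v_2 < v_3 < v_4 < v_5 < v_6. The simplices of K, each written with vertices in increasing order, are:

  0-simplices (7): [v_0], [v_1], [v_2], [v_3], [v_4], [v_5], [v_6]
  1-simplices (9): [v_0,v_1], [v_0,v_2], [v_0,v_3], [v_0,v_4], [v_0,v_5], [v_0,v_6], [v_1,v_6], [v_2,v_5], [v_3,v_4]

so the chain groups are C_0 ≅ Z^7, C_1 ≅ Z^9.

∂_1: C_1 → C_0 is given by ∂[p,q] = [q] − [p].
This gives a 7×9 integer matrix of rank 6; reducing to Smith normal form yields diagonal entries (1,1,1,1,1,1).

Computing H_k = (kernel of ∂_k) / (image of ∂_{k+1}):

  H_0: rank C_0 − rank ∂_1 = 7 − 6 = 1, and the invariant factors of ∂_1 are all 1, so H_0 = Z.
  H_1: rank ker ∂_1 − rank ∂_2 = (9 − 6) − 0 = 3, and there is no ∂_2, so H_1 = Z^3.

As a check, the Euler characteristic is 7 − 9 = -2, which agrees with 1 − 3 = -2.
(K is a triangulation of a wedge of 3 circles.)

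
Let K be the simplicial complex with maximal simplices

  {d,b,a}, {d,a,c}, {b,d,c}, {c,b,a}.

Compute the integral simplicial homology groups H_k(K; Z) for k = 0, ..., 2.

Order the vertices as a < b < c < d. Listing each simplex with vertices in this order, K has dimension 2 with simplices:

  0-simplices (4): a, b, c, d
  1-simplices (6): ab, ac, ad, bc, bd, cd
  2-simplices (4): abc, abd, acd, bcd

Hence C_0 ≅ Z^4, C_1 ≅ Z^6, C_2 ≅ Z^4.

∂_1: C_1 → C_0 maps an edge to its endpoints' difference, ∂[p,q] = q − p. For instance
  ∂ac = c − a.
This gives a 4×6 integer matrix of rank 3; reducing to Smith normal form yields diagonal entries (1,1,1).

Boundary ∂_2: C_2 → C_1 maps a triangle to the signed sum of its edges. For instance
  ∂acd = cd − ad + ac,
  ∂abc = bc − ac + ab.
The resulting 6×4 matrix has rank 3, and its Smith normal form has invariant factors (1,1,1).

Now H_k = ker ∂_k / im ∂_{k+1}, so:

  H_0: rank C_0 − rank ∂_1 = 4 − 3 = 1, and the invariant factors of ∂_1 are all 1, so H_0 ≅ Z.
  H_1: rank ker ∂_1 − rank ∂_2 = (6 − 3) − 3 = 0, and the invariant factors of ∂_2 are all 1, so H_1 ≅ 0.
  H_2: rank ker ∂_2 − rank ∂_3 = (4 − 3) − 0 = 1, and there is no ∂_3, so H_2 ≅ Z.

(K is a triangulation of the 2-sphere S^2.)

H_0 ≅ Z,  H_1 = 0,  H_2 ≅ Z.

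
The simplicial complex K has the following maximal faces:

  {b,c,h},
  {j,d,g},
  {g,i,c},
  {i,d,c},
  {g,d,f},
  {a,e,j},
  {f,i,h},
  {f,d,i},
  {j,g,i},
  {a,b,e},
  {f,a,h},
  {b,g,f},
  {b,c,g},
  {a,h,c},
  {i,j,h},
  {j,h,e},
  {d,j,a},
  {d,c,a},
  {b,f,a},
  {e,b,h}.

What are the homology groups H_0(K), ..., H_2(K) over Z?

Take the total order a < b < c < d < e < f < g < h < i < j on the vertex set. Then K (dimension 2) consists of the simplices:

  0-simplices (10): a, b, c, d, e, f, g, h, i, j
  1-simplices (30): ab, ac, ad, ae, af, ah, aj, bc, be, bf, bg, bh, cd, cg, ch, ci, df, dg, di, dj, eh, ej, fg, fh, fi, gi, gj, hi, hj, ij
  2-simplices (20): abe, abf, acd, ach, adj, aej, afh, bcg, bch, beh, bfg, cdi, cgi, dfg, dfi, dgj, ehj, fhi, gij, hij

so the chain groups are C_0 ≅ Z^10, C_1 ≅ Z^30, C_2 ≅ Z^20.

∂_1: C_1 → C_0 maps an edge to its endpoints' difference, ∂[p,q] = q − p. For instance
  ∂cd = d − c.
This gives a 10×30 integer matrix of rank 9; reducing to Smith normal form yields diagonal entries (1,1,1,1,1,1,1,1,1).

The boundary map ∂_2: C_2 → C_1 maps a triangle to the signed sum of its edges. For instance
  ∂ehj = hj − ej + eh,
  ∂dgj = gj − dj + dg.
The resulting 30×20 matrix has rank 20, and its Smith normal form has invariant factors (1,1,1,1,1,1,1,1,1,1,1,1,1,1,1,1,1,1,1,2).

From H_k ≅ ker(∂_k) / im(∂_{k+1}) we obtain:

  H_0: rank C_0 − rank ∂_1 = 10 − 9 = 1, and the invariant factors of ∂_1 are all 1, so H_0 = Z.
  H_1: rank ker ∂_1 − rank ∂_2 = (30 − 9) − 20 = 1, and ∂_2 has invariant factor 2 > 1, so H_1 = Z ⊕ Z/2Z.
  H_2: rank ker ∂_2 − rank ∂_3 = (20 − 20) − 0 = 0, and there is no ∂_3, so H_2 = 0.

As a check, the Euler characteristic is 10 − 30 + 20 = 0, which agrees with 1 − 1 + 0 = 0.

H_0 ≅ Z,  H_1 ≅ Z ⊕ Z/2Z,  H_2 = 0.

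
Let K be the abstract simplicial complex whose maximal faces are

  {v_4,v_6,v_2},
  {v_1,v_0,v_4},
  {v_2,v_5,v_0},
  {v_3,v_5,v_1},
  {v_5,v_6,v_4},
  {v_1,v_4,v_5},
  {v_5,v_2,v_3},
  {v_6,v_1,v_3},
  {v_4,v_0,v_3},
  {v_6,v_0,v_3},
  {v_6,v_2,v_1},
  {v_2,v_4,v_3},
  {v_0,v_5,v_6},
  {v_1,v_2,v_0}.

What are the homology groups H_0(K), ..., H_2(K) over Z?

K has 7 vertices, 21 edges, 14 triangles.
rank ∂_0 = 0, rank ∂_1 = 6 ⇒ b_0 = 7 − 0 − 6 = 1; all invariant factors of ∂_1 are 1 so no torsion. So H_0 ≅ Z.
rank ∂_1 = 6, rank ∂_2 = 13 ⇒ b_1 = 21 − 6 − 13 = 2; all invariant factors of ∂_2 are 1 so no torsion. So H_1 ≅ Z^2.
rank ∂_2 = 13, rank ∂_3 = 0 ⇒ b_2 = 14 − 13 − 0 = 1. So H_2 ≅ Z.

H_0 ≅ Z,  H_1 ≅ Z^2,  H_2 ≅ Z.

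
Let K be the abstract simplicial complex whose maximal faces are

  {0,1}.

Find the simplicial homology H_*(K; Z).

Take the total order 0 < 1 on the vertex set. Then K (dimension 1) consists of the simplices:

  0-simplices (2): [0], [1]
  1-simplices (1): [0,1]

so the chain groups are C_0 ≅ Z^2, C_1 ≅ Z^1.

Boundary ∂_1: C_1 → C_0 sends each edge [p,q] (with p < q) to q − p.
The resulting 2×1 matrix has rank 1, and its Smith normal form has invariant factors (1).

Now H_k = ker ∂_k / im ∂_{k+1}, so:

  H_0: rank C_0 − rank ∂_1 = 2 − 1 = 1, and the invariant factors of ∂_1 are all 1, so H_0 = Z.
  H_1: rank ker ∂_1 − rank ∂_2 = (1 − 1) − 0 = 0, and there is no ∂_2, so H_1 = 0.

H_0 = Z,  H_1 = 0.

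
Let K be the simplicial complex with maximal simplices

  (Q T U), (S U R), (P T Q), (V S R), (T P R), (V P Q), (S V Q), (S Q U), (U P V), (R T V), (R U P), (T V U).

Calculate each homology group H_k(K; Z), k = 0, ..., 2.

H_0 = Z,  H_1 = Z/2,  H_2 = 0.

Fix the vertex order P < Q < R < S < T < U < V and write every simplex with vertices in increasing order. Then dim K = 2 and the simplices of K are:

  0-simplices (7): P, Q, R, S, T, U, V
  1-simplices (18): PQ, PR, PT, PU, PV, QS, QT, QU, QV, RS, RT, RU, RV, SU, SV, TU, TV, UV
  2-simplices (12): PQT, PQV, PRT, PRU, PUV, QSU, QSV, QTU, RSU, RSV, RTV, TUV

Hence C_0 ≅ Z^7, C_1 ≅ Z^18, C_2 ≅ Z^12.

The boundary map ∂_1: C_1 → C_0 is given by ∂[p,q] = [q] − [p].
This gives a 7×18 integer matrix of rank 6; reducing to Smith normal form yields diagonal entries (1,1,1,1,1,1).

Boundary ∂_2: C_2 → C_1 maps a triangle to the signed sum of its edges. For instance
  ∂QTU = TU − QU + QT,
  ∂PUV = UV − PV + PU.
As a 18×12 matrix over Z this has rank 12, with invariant factors (1,1,1,1,1,1,1,1,1,1,1,2).

Now H_k = ker ∂_k / im ∂_{k+1}, so:

  H_0: rank C_0 − rank ∂_1 = 7 − 6 = 1, and the invariant factors of ∂_1 are all 1, so H_0 = Z.
  H_1: rank ker ∂_1 − rank ∂_2 = (18 − 6) − 12 = 0, and ∂_2 has invariant factor 2 > 1, so H_1 = Z/2.
  H_2: rank ker ∂_2 − rank ∂_3 = (12 − 12) − 0 = 0, and there is no ∂_3, so H_2 = 0.

(K is a triangulation of the real projective plane RP^2.)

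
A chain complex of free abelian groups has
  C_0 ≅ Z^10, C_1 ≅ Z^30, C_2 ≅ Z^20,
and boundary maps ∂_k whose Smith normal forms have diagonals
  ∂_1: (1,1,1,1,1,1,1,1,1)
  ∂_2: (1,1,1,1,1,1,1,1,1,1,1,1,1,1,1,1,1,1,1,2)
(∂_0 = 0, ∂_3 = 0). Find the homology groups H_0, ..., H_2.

H_0: b_0 = 10 − 0 − 9 = 1; torsion from ∂_1 factors > 1: none. So H_0 = Z.
H_1: b_1 = 30 − 9 − 20 = 1; torsion from ∂_2 factors > 1: [2]. So H_1 = Z ⊕ Z/2Z.
H_2: b_2 = 20 − 20 − 0 = 0; torsion from ∂_3 factors > 1: none. So H_2 = 0.

H_0 = Z,  H_1 = Z ⊕ Z/2Z,  H_2 = 0.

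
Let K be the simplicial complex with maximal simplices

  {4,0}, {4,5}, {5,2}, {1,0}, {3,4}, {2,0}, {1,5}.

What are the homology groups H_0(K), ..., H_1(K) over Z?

We work with the vertex ordering 0 < 1 < 2 < 3 < 4 < 5. The simplices of K, each written with vertices in increasing order, are:

  0-simplices (6): [0], [1], [2], [3], [4], [5]
  1-simplices (7): [0,1], [0,2], [0,4], [1,5], [2,5], [3,4], [4,5]

giving chain groups C_0 ≅ Z^6, C_1 ≅ Z^7.

∂_1: C_1 → C_0 is given by ∂[p,q] = [q] − [p].
The 6×7 boundary matrix has rank 5 and Smith normal form diag(1,1,1,1,1).

Reading off H_k = ker ∂_k / im ∂_{k+1}:

  H_0: rank C_0 − rank ∂_1 = 6 − 5 = 1, and the invariant factors of ∂_1 are all 1, so H_0 = Z.
  H_1: rank ker ∂_1 − rank ∂_2 = (7 − 5) − 0 = 2, and there is no ∂_2, so H_1 = Z^2.

H_0 = Z,  H_1 = Z^2.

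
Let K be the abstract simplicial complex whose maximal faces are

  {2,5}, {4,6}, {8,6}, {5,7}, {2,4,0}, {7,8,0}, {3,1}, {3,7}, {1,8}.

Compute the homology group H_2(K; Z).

H_2 = 0.

Fix the vertex order 0 < 1 < 2 < 3 < 4 < 5 < 6 < 7 < 8 and write every simplex with vertices in increasing order. Then dim K = 2 and the simplices of K are:

  0-simplices (9): [0], [1], [2], [3], [4], [5], [6], [7], [8]
  1-simplices (13): [0,2], [0,4], [0,7], [0,8], [1,3], [1,8], [2,4], [2,5], [3,7], [4,6], [5,7], [6,8], [7,8]
  2-simplices (2): [0,2,4], [0,7,8]

Hence C_0 ≅ Z^9, C_1 ≅ Z^13, C_2 ≅ Z^2.

∂_1: C_1 → C_0 maps an edge to its endpoints' difference, ∂[p,q] = q − p.
This gives a 9×13 integer matrix of rank 8; reducing to Smith normal form yields diagonal entries (1,1,1,1,1,1,1,1).

Boundary ∂_2: C_2 → C_1 sends each 2-simplex [p,q,r] to [q,r] − [p,r] + [p,q]. For instance
  ∂[0,7,8] = [7,8] − [0,8] + [0,7],
  ∂[0,2,4] = [2,4] − [0,4] + [0,2].
The 13×2 boundary matrix has rank 2 and Smith normal form diag(1,1).

Reading off H_k = ker ∂_k / im ∂_{k+1}:

  H_2: rank ker ∂_2 − rank ∂_3 = (2 − 2) − 0 = 0, and there is no ∂_3, so H_2 ≅ 0.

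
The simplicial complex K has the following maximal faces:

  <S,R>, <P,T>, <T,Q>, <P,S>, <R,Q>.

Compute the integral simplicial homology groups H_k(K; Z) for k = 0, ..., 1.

Order the vertices as P < Q < R < S < T. Listing each simplex with vertices in this order, K has dimension 1 with simplices:

  0-simplices (5): P, Q, R, S, T
  1-simplices (5): PS, PT, QR, QT, RS

giving chain groups C_0 ≅ Z^5, C_1 ≅ Z^5.

The boundary map ∂_1: C_1 → C_0 is given by ∂[p,q] = [q] − [p]. For instance
  ∂PT = T − P.
As a 5×5 matrix over Z this has rank 4, with invariant factors (1,1,1,1).

Computing H_k = (kernel of ∂_k) / (image of ∂_{k+1}):

  H_0: rank C_0 − rank ∂_1 = 5 − 4 = 1, and the invariant factors of ∂_1 are all 1, so H_0 = Z.
  H_1: rank ker ∂_1 − rank ∂_2 = (5 − 4) − 0 = 1, and there is no ∂_2, so H_1 = Z.

H_0 ≅ Z,  H_1 ≅ Z.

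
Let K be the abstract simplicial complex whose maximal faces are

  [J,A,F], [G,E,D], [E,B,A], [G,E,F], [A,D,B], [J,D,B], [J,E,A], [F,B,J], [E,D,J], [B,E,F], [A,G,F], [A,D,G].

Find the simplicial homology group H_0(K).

H_0 ≅ Z.

Fix the vertex order A < B < D < E < F < G < J and write every simplex with vertices in increasing order. Then dim K = 2 and the simplices of K are:

  0-simplices (7): A, B, D, E, F, G, J
  1-simplices (18): AB, AD, AE, AF, AG, AJ, BD, BE, BF, BJ, DE, DG, DJ, EF, EG, EJ, FG, FJ
  2-simplices (12): ABD, ABE, ADG, AEJ, AFG, AFJ, BDJ, BEF, BFJ, DEG, DEJ, EFG

giving chain groups C_0 ≅ Z^7, C_1 ≅ Z^18, C_2 ≅ Z^12.

∂_1: C_1 → C_0 sends each edge [p,q] (with p < q) to q − p.
The 7×18 boundary matrix has rank 6 and Smith normal form diag(1,1,1,1,1,1).

Boundary ∂_2: C_2 → C_1 maps a triangle to the signed sum of its edges. For instance
  ∂AFJ = FJ − AJ + AF,
  ∂EFG = FG − EG + EF.
The resulting 18×12 matrix has rank 12, and its Smith normal form has invariant factors (1,1,1,1,1,1,1,1,1,1,1,2).

Now H_k = ker ∂_k / im ∂_{k+1}, so:

  H_0: rank C_0 − rank ∂_1 = 7 − 6 = 1, and the invariant factors of ∂_1 are all 1, so H_0 = Z.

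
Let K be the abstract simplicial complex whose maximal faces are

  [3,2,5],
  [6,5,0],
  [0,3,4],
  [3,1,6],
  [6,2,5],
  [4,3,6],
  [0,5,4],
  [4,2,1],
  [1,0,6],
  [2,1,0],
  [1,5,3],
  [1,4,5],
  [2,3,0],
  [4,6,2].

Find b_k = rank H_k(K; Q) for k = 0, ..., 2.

Fix the vertex order 0 < 1 < 2 < 3 < 4 < 5 < 6 and write every simplex with vertices in increasing order. Then dim K = 2 and the simplices of K are:

  0-simplices (7): [0], [1], [2], [3], [4], [5], [6]
  1-simplices (21): [0,1], [0,2], [0,3], [0,4], [0,5], [0,6], [1,2], [1,3], [1,4], [1,5], [1,6], [2,3], [2,4], [2,5], [2,6], [3,4], [3,5], [3,6], [4,5], [4,6], [5,6]
  2-simplices (14): [0,1,2], [0,1,6], [0,2,3], [0,3,4], [0,4,5], [0,5,6], [1,2,4], [1,3,5], [1,3,6], [1,4,5], [2,3,5], [2,4,6], [2,5,6], [3,4,6]

Hence C_0 ≅ Z^7, C_1 ≅ Z^21, C_2 ≅ Z^14.

∂_1: C_1 → C_0 maps an edge to its endpoints' difference, ∂[p,q] = q − p.
As a 7×21 matrix over Z this has rank 6, with invariant factors (1,1,1,1,1,1).

The boundary map ∂_2: C_2 → C_1 acts by ∂[p,q,r] = [q,r] − [p,r] + [p,q]. For instance
  ∂[0,1,2] = [1,2] − [0,2] + [0,1],
  ∂[2,4,6] = [4,6] − [2,6] + [2,4].
The 21×14 boundary matrix has rank 13 and Smith normal form diag(1,1,1,1,1,1,1,1,1,1,1,1,1).

From H_k ≅ ker(∂_k) / im(∂_{k+1}) we obtain:

  H_0: rank C_0 − rank ∂_1 = 7 − 6 = 1, and the invariant factors of ∂_1 are all 1, so H_0 = Z.
  H_1: rank ker ∂_1 − rank ∂_2 = (21 − 6) − 13 = 2, and the invariant factors of ∂_2 are all 1, so H_1 = Z^2.
  H_2: rank ker ∂_2 − rank ∂_3 = (14 − 13) − 0 = 1, and there is no ∂_3, so H_2 = Z.

(K is a triangulation of the torus T^2.)

Hence the Betti numbers are b_0 = 1, b_1 = 2, b_2 = 1.

b_0 = 1, b_1 = 2, b_2 = 1.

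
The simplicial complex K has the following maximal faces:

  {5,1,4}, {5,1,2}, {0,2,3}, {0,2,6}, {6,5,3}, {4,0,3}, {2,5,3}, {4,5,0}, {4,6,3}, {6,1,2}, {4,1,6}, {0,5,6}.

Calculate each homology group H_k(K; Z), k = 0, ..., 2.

H_0 ≅ Z,  H_1 ≅ Z/2,  H_2 = 0.

Order the vertices as 0 < 1 < 2 < 3 < 4 < 5 < 6. Listing each simplex with vertices in this order, K has dimension 2 with simplices:

  0-simplices (7): [0], [1], [2], [3], [4], [5], [6]
  1-simplices (18): [0,2], [0,3], [0,4], [0,5], [0,6], [1,2], [1,4], [1,5], [1,6], [2,3], [2,5], [2,6], [3,4], [3,5], [3,6], [4,5], [4,6], [5,6]
  2-simplices (12): [0,2,3], [0,2,6], [0,3,4], [0,4,5], [0,5,6], [1,2,5], [1,2,6], [1,4,5], [1,4,6], [2,3,5], [3,4,6], [3,5,6]

so the chain groups are C_0 ≅ Z^7, C_1 ≅ Z^18, C_2 ≅ Z^12.

The boundary map ∂_1: C_1 → C_0 sends each edge [p,q] (with p < q) to q − p.
The 7×18 boundary matrix has rank 6 and Smith normal form diag(1,1,1,1,1,1).

Boundary ∂_2: C_2 → C_1 sends each 2-simplex [p,q,r] to [q,r] − [p,r] + [p,q]. For instance
  ∂[1,2,6] = [2,6] − [1,6] + [1,2],
  ∂[1,4,6] = [4,6] − [1,6] + [1,4].
As a 18×12 matrix over Z this has rank 12, with invariant factors (1,1,1,1,1,1,1,1,1,1,1,2).

Now H_k = ker ∂_k / im ∂_{k+1}, so:

  H_0: rank C_0 − rank ∂_1 = 7 − 6 = 1, and the invariant factors of ∂_1 are all 1, so H_0 = Z.
  H_1: rank ker ∂_1 − rank ∂_2 = (18 − 6) − 12 = 0, and ∂_2 has invariant factor 2 > 1, so H_1 = Z/2.
  H_2: rank ker ∂_2 − rank ∂_3 = (12 − 12) − 0 = 0, and there is no ∂_3, so H_2 = 0.

(K is a triangulation of the real projective plane RP^2.)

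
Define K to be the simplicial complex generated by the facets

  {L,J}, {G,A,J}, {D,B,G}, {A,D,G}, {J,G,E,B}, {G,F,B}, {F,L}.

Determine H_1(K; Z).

Take the total order A < B < D < E < F < G < J < L on the vertex set. Then K (dimension 3) consists of the simplices:

  0-simplices (8): A, B, D, E, F, G, J, L
  1-simplices (15): AD, AG, AJ, BD, BE, BF, BG, BJ, DG, EG, EJ, FG, FL, GJ, JL
  2-simplices (8): ADG, AGJ, BDG, BEG, BEJ, BFG, BGJ, EGJ
  3-simplices (1): BEGJ

so the chain groups are C_0 ≅ Z^8, C_1 ≅ Z^15, C_2 ≅ Z^8, C_3 ≅ Z^1.

Boundary ∂_1: C_1 → C_0 sends each edge [p,q] (with p < q) to q − p.
As a 8×15 matrix over Z this has rank 7, with invariant factors (1,1,1,1,1,1,1).

The boundary map ∂_2: C_2 → C_1 maps a triangle to the signed sum of its edges. For instance
  ∂EGJ = GJ − EJ + EG,
  ∂BFG = FG − BG + BF.
The resulting 15×8 matrix has rank 7, and its Smith normal form has invariant factors (1,1,1,1,1,1,1).

The boundary map ∂_3: C_3 → C_2 sends each 3-simplex σ to the alternating sum Σ_i (−1)^i (σ with its i-th vertex removed). For instance
  ∂BEGJ = EGJ − BGJ + BEJ − BEG.
The resulting 8×1 matrix has rank 1, and its Smith normal form has invariant factors (1).

From H_k ≅ ker(∂_k) / im(∂_{k+1}) we obtain:

  H_1: rank ker ∂_1 − rank ∂_2 = (15 − 7) − 7 = 1, and the invariant factors of ∂_2 are all 1, so H_1 ≅ Z.

H_1 ≅ Z.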